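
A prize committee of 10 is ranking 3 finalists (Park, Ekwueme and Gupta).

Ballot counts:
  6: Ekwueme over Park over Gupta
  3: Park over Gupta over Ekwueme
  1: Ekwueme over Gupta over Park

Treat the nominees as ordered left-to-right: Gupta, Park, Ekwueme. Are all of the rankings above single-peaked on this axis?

no

Axis positions: Gupta=1, Park=2, Ekwueme=3.
Bloc 1 (peak Ekwueme at position 3): ranking walks positions 3-2-1, expanding outward from the peak — single-peaked.
Bloc 2 (peak Park at position 2): ranking walks positions 2-1-3, expanding outward from the peak — single-peaked.
Bloc 3: ranking walks positions 3-1-2; Gupta is ranked above Park even though Park lies between Gupta and the peak Ekwueme on the axis — preferences dip and rise again. Not single-peaked.
Bloc 3 violates single-peakedness, so the profile is not single-peaked on this axis.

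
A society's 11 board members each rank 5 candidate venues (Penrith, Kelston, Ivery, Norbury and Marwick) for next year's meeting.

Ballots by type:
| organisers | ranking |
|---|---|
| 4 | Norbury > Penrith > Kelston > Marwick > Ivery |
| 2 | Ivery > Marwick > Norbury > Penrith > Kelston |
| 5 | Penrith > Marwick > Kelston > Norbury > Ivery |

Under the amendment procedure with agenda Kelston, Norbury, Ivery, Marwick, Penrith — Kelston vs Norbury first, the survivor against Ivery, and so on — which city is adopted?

Round 1: Kelston vs Norbury — 5–6, Norbury advances.
Round 2: Norbury vs Ivery — 9–2, Norbury advances.
Round 3: Norbury vs Marwick — 4–7, Marwick advances.
Round 4: Marwick vs Penrith — 2–9, Penrith advances.
Penrith survives the agenda.

Penrith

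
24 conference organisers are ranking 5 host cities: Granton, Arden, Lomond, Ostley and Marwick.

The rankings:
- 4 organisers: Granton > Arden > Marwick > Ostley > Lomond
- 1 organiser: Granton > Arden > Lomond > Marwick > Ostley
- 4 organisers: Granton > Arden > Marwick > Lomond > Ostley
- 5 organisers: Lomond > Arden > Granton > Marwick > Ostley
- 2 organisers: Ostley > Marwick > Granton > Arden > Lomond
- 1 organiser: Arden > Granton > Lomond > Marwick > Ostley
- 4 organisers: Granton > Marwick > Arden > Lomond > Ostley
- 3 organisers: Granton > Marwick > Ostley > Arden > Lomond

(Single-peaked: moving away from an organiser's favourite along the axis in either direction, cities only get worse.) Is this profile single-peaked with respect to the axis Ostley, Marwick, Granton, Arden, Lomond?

yes

Axis positions: Ostley=1, Marwick=2, Granton=3, Arden=4, Lomond=5.
Group 1 (peak Granton at position 3): ranking walks positions 3-4-2-1-5, expanding outward from the peak — single-peaked.
Group 2 (peak Granton at position 3): ranking walks positions 3-4-5-2-1, expanding outward from the peak — single-peaked.
Group 3 (peak Granton at position 3): ranking walks positions 3-4-2-5-1, expanding outward from the peak — single-peaked.
Group 4 (peak Lomond at position 5): ranking walks positions 5-4-3-2-1, expanding outward from the peak — single-peaked.
Group 5 (peak Ostley at position 1): ranking walks positions 1-2-3-4-5, expanding outward from the peak — single-peaked.
Group 6 (peak Arden at position 4): ranking walks positions 4-3-5-2-1, expanding outward from the peak — single-peaked.
Group 7 (peak Granton at position 3): ranking walks positions 3-2-4-5-1, expanding outward from the peak — single-peaked.
Group 8 (peak Granton at position 3): ranking walks positions 3-2-1-4-5, expanding outward from the peak — single-peaked.
Every ranking is single-peaked on this axis.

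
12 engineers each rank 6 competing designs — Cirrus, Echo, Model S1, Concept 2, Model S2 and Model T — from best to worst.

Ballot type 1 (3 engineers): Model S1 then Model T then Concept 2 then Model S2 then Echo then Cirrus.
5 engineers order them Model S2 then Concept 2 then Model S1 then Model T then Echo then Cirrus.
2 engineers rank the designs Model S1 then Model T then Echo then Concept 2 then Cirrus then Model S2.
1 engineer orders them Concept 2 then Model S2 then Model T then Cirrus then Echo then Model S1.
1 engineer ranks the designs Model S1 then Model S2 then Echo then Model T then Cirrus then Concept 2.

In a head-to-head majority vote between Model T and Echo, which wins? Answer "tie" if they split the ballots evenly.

Ballots ranking Model T above Echo: 3 + 5 + 2 + 1 = 11.
Ballots ranking Echo above Model T: 12 − 11 = 1.
Model T wins the head-to-head 11–1.

Model T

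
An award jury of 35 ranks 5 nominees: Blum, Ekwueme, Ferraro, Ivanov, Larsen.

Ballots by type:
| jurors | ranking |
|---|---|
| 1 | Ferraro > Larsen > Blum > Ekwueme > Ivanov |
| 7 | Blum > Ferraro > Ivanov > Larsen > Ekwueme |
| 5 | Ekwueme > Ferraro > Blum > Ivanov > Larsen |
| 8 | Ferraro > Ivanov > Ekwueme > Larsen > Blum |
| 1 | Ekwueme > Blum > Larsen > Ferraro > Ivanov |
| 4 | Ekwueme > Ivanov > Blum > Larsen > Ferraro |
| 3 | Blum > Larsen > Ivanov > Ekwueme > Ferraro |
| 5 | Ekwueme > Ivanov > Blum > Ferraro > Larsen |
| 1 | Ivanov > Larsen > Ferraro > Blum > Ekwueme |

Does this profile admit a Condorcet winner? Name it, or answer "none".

Check each pair by majority over 35 ballots:
Blum vs Ekwueme: Blum is ranked higher on 1+7+3+1 = 12 ballots, Ekwueme on 23. Ekwueme wins 23–12.
Blum vs Ferraro: 7+1+4+3+5 = 20 for Blum, 15 for Ferraro — Blum by 20–15.
Blum vs Ivanov: 1+7+5+1+3 = 17 for Blum, 18 for Ivanov — Ivanov by 18–17.
Blum vs Larsen: 7+5+1+4+3+5 = 25 for Blum, 10 for Larsen — Blum by 25–10.
Ekwueme vs Ferraro: 5+1+4+3+5 = 18 for Ekwueme, 17 for Ferraro — Ekwueme by 18–17.
Ekwueme vs Ivanov: Ekwueme is ranked higher on 1+5+1+4+5 = 16 ballots, Ivanov on 19. Ivanov wins 19–16.
Ekwueme vs Larsen: Ekwueme preferred on 5+8+1+4+5 = 23 ballots; Ekwueme wins 23–12.
Ferraro vs Ivanov: 1+7+5+8+1 = 22 for Ferraro, 13 for Ivanov — Ferraro by 22–13.
Ferraro vs Larsen: 1+7+5+8+5 = 26 for Ferraro, 9 for Larsen — Ferraro by 26–9.
Ivanov vs Larsen: 7+5+8+4+5+1 = 30 for Ivanov, 5 for Larsen — Ivanov by 30–5.
Every nominee loses at least once (Blum loses to Ekwueme; Ekwueme loses to Ivanov; Ferraro loses to Blum; Ivanov loses to Ferraro; Larsen loses to Blum). The majority relation contains the cycle Blum → Ferraro → Ivanov → Blum, so there is no Condorcet winner.

none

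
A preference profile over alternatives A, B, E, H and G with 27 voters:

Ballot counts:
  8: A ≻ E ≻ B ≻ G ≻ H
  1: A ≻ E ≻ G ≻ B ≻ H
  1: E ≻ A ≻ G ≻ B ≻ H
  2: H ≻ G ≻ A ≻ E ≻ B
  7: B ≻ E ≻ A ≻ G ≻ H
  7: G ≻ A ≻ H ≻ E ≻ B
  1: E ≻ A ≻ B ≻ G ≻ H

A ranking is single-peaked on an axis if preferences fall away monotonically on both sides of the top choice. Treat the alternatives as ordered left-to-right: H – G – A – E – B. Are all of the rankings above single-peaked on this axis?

yes

Axis positions: H=1, G=2, A=3, E=4, B=5.
Faction 1 (peak A at position 3): ranking walks positions 3-4-5-2-1, expanding outward from the peak — single-peaked.
Faction 2 (peak A at position 3): ranking walks positions 3-4-2-5-1, expanding outward from the peak — single-peaked.
Faction 3 (peak E at position 4): ranking walks positions 4-3-2-5-1, expanding outward from the peak — single-peaked.
Faction 4 (peak H at position 1): ranking walks positions 1-2-3-4-5, expanding outward from the peak — single-peaked.
Faction 5 (peak B at position 5): ranking walks positions 5-4-3-2-1, expanding outward from the peak — single-peaked.
Faction 6 (peak G at position 2): ranking walks positions 2-3-1-4-5, expanding outward from the peak — single-peaked.
Faction 7 (peak E at position 4): ranking walks positions 4-3-5-2-1, expanding outward from the peak — single-peaked.
Every ranking is single-peaked on this axis.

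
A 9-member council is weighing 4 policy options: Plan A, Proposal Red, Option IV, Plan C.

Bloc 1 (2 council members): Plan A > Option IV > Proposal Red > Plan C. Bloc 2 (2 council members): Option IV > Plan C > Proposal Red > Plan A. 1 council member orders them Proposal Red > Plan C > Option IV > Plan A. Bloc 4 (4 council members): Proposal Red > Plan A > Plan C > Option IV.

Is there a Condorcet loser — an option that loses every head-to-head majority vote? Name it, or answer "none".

Option IV

Head-to-head results (9 council members):
Plan A vs Proposal Red: Proposal Red, 7–2.
Plan A–Option IV: Plan A 6–3.
Plan A vs Plan C: Plan A, 6–3.
Proposal Red vs Option IV: Proposal Red wins 5–4.
Proposal Red–Plan C: Proposal Red 7–2.
Option IV vs Plan C: Option IV preferred on 2+2 = 4 ballots; Plan C wins 5–4.
Option IV loses to every other option — it is the Condorcet loser.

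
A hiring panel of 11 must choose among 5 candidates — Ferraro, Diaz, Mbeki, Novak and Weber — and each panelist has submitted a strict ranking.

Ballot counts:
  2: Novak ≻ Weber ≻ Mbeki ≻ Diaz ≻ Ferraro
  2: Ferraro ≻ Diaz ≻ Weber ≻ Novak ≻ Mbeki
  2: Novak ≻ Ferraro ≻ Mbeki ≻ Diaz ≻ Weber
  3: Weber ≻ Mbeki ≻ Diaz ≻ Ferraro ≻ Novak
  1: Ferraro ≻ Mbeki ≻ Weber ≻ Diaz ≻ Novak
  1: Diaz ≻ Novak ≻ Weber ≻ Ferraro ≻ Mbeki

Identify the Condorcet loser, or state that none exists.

Pairwise majorities:
Ferraro vs Diaz: Ferraro is ranked higher on 2+2+1 = 5 ballots, Diaz on 6. Diaz wins 6–5.
Ferraro vs Mbeki: Ferraro, 6–5.
Ferraro vs Novak: Ferraro preferred on 2+3+1 = 6 ballots; Ferraro wins 6–5.
Ferraro vs Weber: Weber wins 6–5.
Diaz–Mbeki: Mbeki 8–3.
Diaz vs Novak: Diaz wins 7–4.
Diaz–Weber: Weber 6–5.
Mbeki vs Novak: 4 to 7, Novak.
Mbeki vs Weber: Mbeki is ranked higher on 2+1 = 3 ballots, Weber on 8. Weber wins 8–3.
Novak–Weber: Weber 6–5.
Each candidate has at least one pairwise win (Ferraro beats Mbeki; Diaz beats Ferraro; Mbeki beats Diaz; Novak beats Mbeki; Weber beats Ferraro) — no Condorcet loser.

none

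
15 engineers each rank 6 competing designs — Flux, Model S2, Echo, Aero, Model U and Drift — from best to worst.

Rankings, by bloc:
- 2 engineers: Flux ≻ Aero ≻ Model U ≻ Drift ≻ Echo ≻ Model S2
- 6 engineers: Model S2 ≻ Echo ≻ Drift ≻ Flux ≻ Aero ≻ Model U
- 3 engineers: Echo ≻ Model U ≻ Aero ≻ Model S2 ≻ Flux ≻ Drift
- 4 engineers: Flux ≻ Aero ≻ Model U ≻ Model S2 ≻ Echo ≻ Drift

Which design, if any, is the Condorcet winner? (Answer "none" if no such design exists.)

none

Pairwise majorities:
Flux vs Model S2: Flux is ranked higher on 2+4 = 6 ballots, Model S2 on 9. Model S2 wins 9–6.
Flux vs Echo: Flux is ranked higher on 2+4 = 6 ballots, Echo on 9. Echo wins 9–6.
Flux vs Aero: 12 to 3, Flux.
Flux vs Model U: Flux preferred on 2+6+4 = 12 ballots; Flux wins 12–3.
Flux vs Drift: 9 to 6, Flux.
Model S2 vs Echo: 10 to 5, Model S2.
Model S2 vs Aero: 6 for Model S2, 9 for Aero — Aero by 9–6.
Model S2 vs Model U: Model S2 preferred on 6 ballots; Model U wins 9–6.
Model S2 vs Drift: Model S2 is ranked higher on 6+3+4 = 13 ballots, Drift on 2. Model S2 wins 13–2.
Echo vs Aero: 9 to 6, Echo.
Echo vs Model U: Echo is ranked higher on 6+3 = 9 ballots, Model U on 6. Echo wins 9–6.
Echo vs Drift: 6+3+4 = 13 for Echo, 2 for Drift — Echo by 13–2.
Aero vs Model U: Aero is ranked higher on 2+6+4 = 12 ballots, Model U on 3. Aero wins 12–3.
Aero vs Drift: Aero preferred on 2+3+4 = 9 ballots; Aero wins 9–6.
Model U vs Drift: 2+3+4 = 9 for Model U, 6 for Drift — Model U by 9–6.
Each design drops at least one matchup (Flux loses to Model S2; Model S2 loses to Aero; Echo loses to Model S2; Aero loses to Flux; Model U loses to Flux; Drift loses to Flux); the cycle Flux > Aero > Model S2 > Flux rules out a Condorcet winner.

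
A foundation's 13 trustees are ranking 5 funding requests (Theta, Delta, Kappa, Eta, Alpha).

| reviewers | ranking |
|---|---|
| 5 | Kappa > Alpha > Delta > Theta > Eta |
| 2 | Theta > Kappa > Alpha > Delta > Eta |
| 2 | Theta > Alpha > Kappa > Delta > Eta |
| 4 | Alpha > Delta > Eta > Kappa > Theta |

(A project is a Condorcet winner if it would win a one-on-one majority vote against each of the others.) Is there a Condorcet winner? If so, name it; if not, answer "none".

Kappa

Head-to-head results (13 reviewers):
Theta vs Delta: Theta is ranked higher on 2+2 = 4 ballots, Delta on 9. Delta wins 9–4.
Theta vs Kappa: Theta is ranked higher on 2+2 = 4 ballots, Kappa on 9. Kappa wins 9–4.
Theta vs Eta: 5+2+2 = 9 for Theta, 4 for Eta — Theta by 9–4.
Theta vs Alpha: Theta preferred on 2+2 = 4 ballots; Alpha wins 9–4.
Delta vs Kappa: 4 to 9, Kappa.
Delta vs Eta: 13 to 0, Delta.
Delta vs Alpha: Delta is ranked higher on 0 ballots, Alpha on 13. Alpha wins 13–0.
Kappa vs Eta: 9 to 4, Kappa.
Kappa vs Alpha: 5+2 = 7 for Kappa, 6 for Alpha — Kappa by 7–6.
Eta vs Alpha: 0 for Eta, 13 for Alpha — Alpha by 13–0.
Kappa wins every pairwise contest, so Kappa is the Condorcet winner.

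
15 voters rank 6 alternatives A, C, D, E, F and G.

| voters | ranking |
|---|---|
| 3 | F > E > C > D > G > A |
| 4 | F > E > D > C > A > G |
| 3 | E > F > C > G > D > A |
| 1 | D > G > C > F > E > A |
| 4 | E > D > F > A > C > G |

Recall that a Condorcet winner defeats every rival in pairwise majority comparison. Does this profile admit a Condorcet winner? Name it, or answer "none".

F

Pairwise majorities:
A vs C: 4 for A, 11 for C — C by 11–4.
A vs D: A preferred on 0 ballots; D wins 15–0.
A vs E: E wins 15–0.
A vs F: A is ranked higher on 0 ballots, F on 15. F wins 15–0.
A vs G: A preferred on 4+4 = 8 ballots; A wins 8–7.
C vs D: D, 9–6.
C vs E: E wins 14–1.
C–F: F 14–1.
C vs G: C is ranked higher on 3+4+3+4 = 14 ballots, G on 1. C wins 14–1.
D–E: E 14–1.
D vs F: 5 to 10, F.
D vs G: 3+4+1+4 = 12 for D, 3 for G — D by 12–3.
E vs F: E preferred on 3+4 = 7 ballots; F wins 8–7.
E vs G: E is ranked higher on 3+4+3+4 = 14 ballots, G on 1. E wins 14–1.
F vs G: F preferred on 3+4+3+4 = 14 ballots; F wins 14–1.
F defeats every rival head-to-head and is the Condorcet winner.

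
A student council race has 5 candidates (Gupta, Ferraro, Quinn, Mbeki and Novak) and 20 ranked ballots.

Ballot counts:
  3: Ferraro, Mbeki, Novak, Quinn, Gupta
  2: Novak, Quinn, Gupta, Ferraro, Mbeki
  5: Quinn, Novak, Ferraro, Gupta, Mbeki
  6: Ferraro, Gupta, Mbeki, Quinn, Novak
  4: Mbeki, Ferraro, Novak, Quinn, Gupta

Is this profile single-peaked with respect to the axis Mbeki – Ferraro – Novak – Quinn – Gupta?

Axis positions: Mbeki=1, Ferraro=2, Novak=3, Quinn=4, Gupta=5.
Faction 1 (peak Ferraro at position 2): ranking walks positions 2-1-3-4-5, expanding outward from the peak — single-peaked.
Faction 2 (peak Novak at position 3): ranking walks positions 3-4-5-2-1, expanding outward from the peak — single-peaked.
Faction 3 (peak Quinn at position 4): ranking walks positions 4-3-2-5-1, expanding outward from the peak — single-peaked.
Faction 4: ranking walks positions 2-5-1-4-3; Gupta is ranked above Novak even though Novak lies between Gupta and the peak Ferraro on the axis — preferences dip and rise again. Not single-peaked.
Faction 5 (peak Mbeki at position 1): ranking walks positions 1-2-3-4-5, expanding outward from the peak — single-peaked.
Faction 4 violates single-peakedness, so the profile is not single-peaked on this axis.

no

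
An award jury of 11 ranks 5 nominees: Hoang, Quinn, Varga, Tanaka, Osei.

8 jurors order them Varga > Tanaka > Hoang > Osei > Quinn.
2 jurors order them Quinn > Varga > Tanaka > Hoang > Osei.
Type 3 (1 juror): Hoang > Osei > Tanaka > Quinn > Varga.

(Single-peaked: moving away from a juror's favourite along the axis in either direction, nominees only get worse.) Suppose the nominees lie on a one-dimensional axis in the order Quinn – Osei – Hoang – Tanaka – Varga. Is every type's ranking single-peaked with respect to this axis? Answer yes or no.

Axis positions: Quinn=1, Osei=2, Hoang=3, Tanaka=4, Varga=5.
Type 1 (peak Varga at position 5): ranking walks positions 5-4-3-2-1, expanding outward from the peak — single-peaked.
Type 2: ranking walks positions 1-5-4-3-2; Varga is ranked above Osei even though Osei lies between Varga and the peak Quinn on the axis — preferences dip and rise again. Not single-peaked.
Type 3 (peak Hoang at position 3): ranking walks positions 3-2-4-1-5, expanding outward from the peak — single-peaked.
Type 2 violates single-peakedness, so the profile is not single-peaked on this axis.

no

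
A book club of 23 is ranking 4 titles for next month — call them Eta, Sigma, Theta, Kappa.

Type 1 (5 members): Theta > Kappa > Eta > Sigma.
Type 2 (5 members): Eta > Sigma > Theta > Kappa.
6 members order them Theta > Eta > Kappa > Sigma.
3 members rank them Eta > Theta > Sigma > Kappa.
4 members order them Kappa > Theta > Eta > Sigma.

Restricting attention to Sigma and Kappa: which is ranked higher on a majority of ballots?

Ballots ranking Sigma above Kappa: 5 + 3 = 8.
Ballots ranking Kappa above Sigma: 23 − 8 = 15.
Kappa wins the head-to-head 15–8.

Kappa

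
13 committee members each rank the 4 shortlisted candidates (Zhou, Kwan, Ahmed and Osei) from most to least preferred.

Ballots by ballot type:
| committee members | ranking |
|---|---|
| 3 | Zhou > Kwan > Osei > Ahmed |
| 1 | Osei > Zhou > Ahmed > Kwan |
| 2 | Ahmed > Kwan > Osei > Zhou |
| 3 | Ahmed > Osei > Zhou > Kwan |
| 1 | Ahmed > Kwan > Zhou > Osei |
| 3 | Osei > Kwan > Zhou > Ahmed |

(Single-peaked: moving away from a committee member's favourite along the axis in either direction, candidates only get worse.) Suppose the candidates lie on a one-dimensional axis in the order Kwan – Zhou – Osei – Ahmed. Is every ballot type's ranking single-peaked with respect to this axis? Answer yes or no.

no

Axis positions: Kwan=1, Zhou=2, Osei=3, Ahmed=4.
Ballot type 1 (peak Zhou at position 2): ranking walks positions 2-1-3-4, expanding outward from the peak — single-peaked.
Ballot type 2 (peak Osei at position 3): ranking walks positions 3-2-4-1, expanding outward from the peak — single-peaked.
Ballot type 3: ranking walks positions 4-1-3-2; Kwan is ranked above Osei even though Osei lies between Kwan and the peak Ahmed on the axis — preferences dip and rise again. Not single-peaked.
Ballot type 4 (peak Ahmed at position 4): ranking walks positions 4-3-2-1, expanding outward from the peak — single-peaked.
Ballot type 5: ranking walks positions 4-1-2-3; Kwan is ranked above Osei even though Osei lies between Kwan and the peak Ahmed on the axis — preferences dip and rise again. Not single-peaked.
Ballot type 6: ranking walks positions 3-1-2-4; Kwan is ranked above Zhou even though Zhou lies between Kwan and the peak Osei on the axis — preferences dip and rise again. Not single-peaked.
Ballot type 3 violates single-peakedness, so the profile is not single-peaked on this axis.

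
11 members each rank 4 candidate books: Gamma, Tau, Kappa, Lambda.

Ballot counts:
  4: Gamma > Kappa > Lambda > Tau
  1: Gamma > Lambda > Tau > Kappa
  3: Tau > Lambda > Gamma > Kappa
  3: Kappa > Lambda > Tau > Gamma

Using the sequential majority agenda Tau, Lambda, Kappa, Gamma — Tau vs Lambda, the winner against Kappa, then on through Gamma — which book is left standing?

Round 1: Tau vs Lambda — 3–8, Lambda advances.
Round 2: Lambda vs Kappa — 4–7, Kappa advances.
Round 3: Kappa vs Gamma — 3–8, Gamma advances.
Gamma survives the agenda.

Gamma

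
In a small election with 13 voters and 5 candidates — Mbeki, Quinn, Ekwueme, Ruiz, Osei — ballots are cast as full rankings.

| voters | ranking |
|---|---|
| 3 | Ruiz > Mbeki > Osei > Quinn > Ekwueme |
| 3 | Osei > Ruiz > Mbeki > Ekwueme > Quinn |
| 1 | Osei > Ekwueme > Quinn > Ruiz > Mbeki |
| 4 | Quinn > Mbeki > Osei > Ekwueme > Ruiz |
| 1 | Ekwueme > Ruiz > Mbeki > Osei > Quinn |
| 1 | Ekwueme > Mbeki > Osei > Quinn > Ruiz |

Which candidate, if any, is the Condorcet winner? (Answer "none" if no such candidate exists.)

none

Pairwise majorities:
Mbeki vs Quinn: 3+3+1+1 = 8 for Mbeki, 5 for Quinn — Mbeki by 8–5.
Mbeki vs Ekwueme: Mbeki is ranked higher on 3+3+4 = 10 ballots, Ekwueme on 3. Mbeki wins 10–3.
Mbeki vs Ruiz: 5 to 8, Ruiz.
Mbeki vs Osei: Mbeki is ranked higher on 3+4+1+1 = 9 ballots, Osei on 4. Mbeki wins 9–4.
Quinn vs Ekwueme: 3+4 = 7 for Quinn, 6 for Ekwueme — Quinn by 7–6.
Quinn vs Ruiz: 6 to 7, Ruiz.
Quinn vs Osei: 4 for Quinn, 9 for Osei — Osei by 9–4.
Ekwueme vs Ruiz: Ekwueme preferred on 1+4+1+1 = 7 ballots; Ekwueme wins 7–6.
Ekwueme vs Osei: 2 to 11, Osei.
Ruiz vs Osei: 4 to 9, Osei.
Each candidate drops at least one matchup (Mbeki loses to Ruiz; Quinn loses to Mbeki; Ekwueme loses to Mbeki; Ruiz loses to Ekwueme; Osei loses to Mbeki); the cycle Mbeki beats Ekwueme beats Ruiz beats Mbeki rules out a Condorcet winner.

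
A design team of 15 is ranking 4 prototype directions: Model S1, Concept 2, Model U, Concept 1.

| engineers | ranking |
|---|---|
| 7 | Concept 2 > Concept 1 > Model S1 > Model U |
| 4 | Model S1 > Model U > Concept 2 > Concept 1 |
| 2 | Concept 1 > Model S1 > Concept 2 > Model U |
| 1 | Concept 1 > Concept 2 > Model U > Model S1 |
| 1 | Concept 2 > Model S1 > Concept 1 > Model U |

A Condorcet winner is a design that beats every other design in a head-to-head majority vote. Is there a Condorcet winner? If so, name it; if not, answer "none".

Concept 2

Check each pair by majority over 15 ballots:
Model S1 vs Concept 2: Concept 2, 9–6.
Model S1 vs Model U: Model S1 is ranked higher on 7+4+2+1 = 14 ballots, Model U on 1. Model S1 wins 14–1.
Model S1 vs Concept 1: Model S1 preferred on 4+1 = 5 ballots; Concept 1 wins 10–5.
Concept 2 vs Model U: 7+2+1+1 = 11 for Concept 2, 4 for Model U — Concept 2 by 11–4.
Concept 2 vs Concept 1: 12 to 3, Concept 2.
Model U vs Concept 1: 4 to 11, Concept 1.
Only Concept 2 has no losses; Concept 2 is the Condorcet winner.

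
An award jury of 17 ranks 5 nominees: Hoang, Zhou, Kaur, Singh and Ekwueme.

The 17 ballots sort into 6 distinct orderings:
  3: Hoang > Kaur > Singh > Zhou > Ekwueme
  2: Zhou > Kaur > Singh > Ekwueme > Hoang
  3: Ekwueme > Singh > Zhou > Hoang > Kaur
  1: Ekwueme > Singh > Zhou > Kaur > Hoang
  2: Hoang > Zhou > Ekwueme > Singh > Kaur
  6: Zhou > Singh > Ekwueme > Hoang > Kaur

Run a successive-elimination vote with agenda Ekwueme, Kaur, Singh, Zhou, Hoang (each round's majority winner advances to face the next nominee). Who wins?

Zhou

Round 1: Ekwueme vs Kaur — 12–5, Ekwueme advances.
Round 2: Ekwueme vs Singh — 6–11, Singh advances.
Round 3: Singh vs Zhou — 7–10, Zhou advances.
Round 4: Zhou vs Hoang — 12–5, Zhou advances.
The agenda winner is Zhou.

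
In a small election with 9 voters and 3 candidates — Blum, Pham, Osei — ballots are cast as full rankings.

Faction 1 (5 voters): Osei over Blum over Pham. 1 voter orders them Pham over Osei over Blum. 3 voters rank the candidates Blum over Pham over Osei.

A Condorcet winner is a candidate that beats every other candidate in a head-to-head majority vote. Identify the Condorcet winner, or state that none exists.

Check each pair by majority over 9 ballots:
Blum vs Pham: Blum wins 8–1.
Blum vs Osei: Blum preferred on 3 ballots; Osei wins 6–3.
Pham vs Osei: Osei, 5–4.
Only Osei has no losses; Osei is the Condorcet winner.

Osei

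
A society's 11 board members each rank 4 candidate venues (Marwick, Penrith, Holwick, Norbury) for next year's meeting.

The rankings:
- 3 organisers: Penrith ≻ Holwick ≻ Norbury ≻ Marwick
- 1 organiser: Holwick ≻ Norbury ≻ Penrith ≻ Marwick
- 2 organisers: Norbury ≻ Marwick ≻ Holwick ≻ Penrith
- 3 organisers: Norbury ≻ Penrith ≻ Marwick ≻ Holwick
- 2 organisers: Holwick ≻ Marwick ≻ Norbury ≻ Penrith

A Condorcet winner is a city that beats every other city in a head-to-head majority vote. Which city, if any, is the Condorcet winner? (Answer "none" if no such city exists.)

none

Pairwise majorities:
Marwick vs Penrith: Penrith wins 7–4.
Marwick vs Holwick: Holwick wins 6–5.
Marwick vs Norbury: Norbury wins 9–2.
Penrith–Holwick: Penrith 6–5.
Penrith–Norbury: Norbury 8–3.
Holwick–Norbury: Holwick 6–5.
No city is unbeaten: Marwick loses to Penrith; Penrith loses to Norbury; Holwick loses to Penrith; Norbury loses to Holwick. In particular Penrith > Holwick > Norbury > Penrith is a majority cycle — no Condorcet winner exists.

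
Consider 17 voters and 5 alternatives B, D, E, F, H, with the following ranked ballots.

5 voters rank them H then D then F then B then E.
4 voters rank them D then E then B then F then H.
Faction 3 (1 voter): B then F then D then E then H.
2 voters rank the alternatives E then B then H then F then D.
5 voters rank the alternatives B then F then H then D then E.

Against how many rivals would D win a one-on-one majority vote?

D against each rival (17 voters):
D vs B: D is ranked higher on 5+4 = 9 ballots, B on 8. D wins 9–8.
D–E: D 15–2.
D vs F: D, 9–8.
D–H: H 12–5.
D beats B, E, F; loses to H — 3 pairwise wins.

3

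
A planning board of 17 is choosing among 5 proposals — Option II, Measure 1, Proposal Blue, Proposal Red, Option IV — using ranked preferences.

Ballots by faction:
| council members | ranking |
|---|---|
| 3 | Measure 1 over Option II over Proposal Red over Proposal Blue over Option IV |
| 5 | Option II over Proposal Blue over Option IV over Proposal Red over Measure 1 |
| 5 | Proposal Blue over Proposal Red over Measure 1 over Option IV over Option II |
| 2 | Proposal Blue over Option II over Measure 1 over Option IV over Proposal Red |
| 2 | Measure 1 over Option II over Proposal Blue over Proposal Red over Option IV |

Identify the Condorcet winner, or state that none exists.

Head-to-head results (17 council members):
Option II vs Measure 1: Measure 1, 10–7.
Option II vs Proposal Blue: Option II, 10–7.
Option II–Proposal Red: Option II 12–5.
Option II–Option IV: Option II 12–5.
Measure 1 vs Proposal Blue: Proposal Blue wins 12–5.
Measure 1 vs Proposal Red: Proposal Red, 10–7.
Measure 1–Option IV: Measure 1 12–5.
Proposal Blue vs Proposal Red: Proposal Blue wins 14–3.
Proposal Blue–Option IV: Proposal Blue 17–0.
Proposal Red vs Option IV: Proposal Red, 10–7.
No option is unbeaten: Option II loses to Measure 1; Measure 1 loses to Proposal Blue; Proposal Blue loses to Option II; Proposal Red loses to Option II; Option IV loses to Option II. In particular Option II beats Proposal Blue beats Measure 1 beats Option II is a majority cycle — no Condorcet winner exists.

none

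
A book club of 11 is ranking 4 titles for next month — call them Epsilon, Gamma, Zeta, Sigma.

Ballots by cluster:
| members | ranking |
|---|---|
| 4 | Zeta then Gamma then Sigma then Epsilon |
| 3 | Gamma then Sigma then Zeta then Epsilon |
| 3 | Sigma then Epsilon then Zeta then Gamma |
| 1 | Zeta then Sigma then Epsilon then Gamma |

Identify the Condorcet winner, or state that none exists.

Check each pair by majority over 11 ballots:
Epsilon vs Gamma: Epsilon preferred on 3+1 = 4 ballots; Gamma wins 7–4.
Epsilon–Zeta: Zeta 8–3.
Epsilon vs Sigma: Sigma, 11–0.
Gamma vs Zeta: 3 for Gamma, 8 for Zeta — Zeta by 8–3.
Gamma vs Sigma: Gamma wins 7–4.
Zeta vs Sigma: Sigma wins 6–5.
No book is unbeaten: Epsilon loses to Gamma; Gamma loses to Zeta; Zeta loses to Sigma; Sigma loses to Gamma. In particular Gamma → Sigma → Zeta → Gamma is a majority cycle — no Condorcet winner exists.

none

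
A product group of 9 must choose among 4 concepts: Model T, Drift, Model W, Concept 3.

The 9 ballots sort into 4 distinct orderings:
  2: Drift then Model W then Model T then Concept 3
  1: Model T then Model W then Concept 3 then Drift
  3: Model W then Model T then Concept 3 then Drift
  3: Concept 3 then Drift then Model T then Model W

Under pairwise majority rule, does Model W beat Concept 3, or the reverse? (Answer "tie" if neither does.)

Ballots ranking Model W above Concept 3: 2 + 1 + 3 = 6.
Ballots ranking Concept 3 above Model W: 9 − 6 = 3.
Model W wins the head-to-head 6–3.

Model W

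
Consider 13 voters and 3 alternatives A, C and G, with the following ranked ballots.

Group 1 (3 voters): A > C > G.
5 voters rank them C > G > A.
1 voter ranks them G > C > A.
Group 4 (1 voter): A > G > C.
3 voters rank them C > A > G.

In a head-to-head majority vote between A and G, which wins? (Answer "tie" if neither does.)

A

Ballots ranking A above G: 3 + 1 + 3 = 7.
Ballots ranking G above A: 13 − 7 = 6.
A wins the head-to-head 7–6.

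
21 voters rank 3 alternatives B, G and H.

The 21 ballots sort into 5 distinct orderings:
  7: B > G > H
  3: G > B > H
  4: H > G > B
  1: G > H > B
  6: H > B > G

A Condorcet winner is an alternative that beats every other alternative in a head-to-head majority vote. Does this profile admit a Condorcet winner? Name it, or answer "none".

Pairwise majorities:
B–G: B 13–8.
B vs H: H, 11–10.
G–H: G 11–10.
Each alternative drops at least one matchup (B loses to H; G loses to B; H loses to G); the cycle B > G > H > B rules out a Condorcet winner.

none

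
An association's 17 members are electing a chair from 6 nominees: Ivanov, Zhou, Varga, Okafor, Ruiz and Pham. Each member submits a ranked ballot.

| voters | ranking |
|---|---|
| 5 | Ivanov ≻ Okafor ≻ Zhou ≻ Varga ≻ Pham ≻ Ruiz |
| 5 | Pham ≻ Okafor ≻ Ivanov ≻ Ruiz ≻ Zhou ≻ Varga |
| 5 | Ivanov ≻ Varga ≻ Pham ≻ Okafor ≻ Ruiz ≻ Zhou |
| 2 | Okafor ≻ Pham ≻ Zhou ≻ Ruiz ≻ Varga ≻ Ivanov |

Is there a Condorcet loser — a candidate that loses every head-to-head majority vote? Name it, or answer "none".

none

Head-to-head results (17 voters):
Ivanov–Zhou: Ivanov 15–2.
Ivanov–Varga: Ivanov 15–2.
Ivanov vs Okafor: Ivanov wins 10–7.
Ivanov vs Ruiz: 15 to 2, Ivanov.
Ivanov vs Pham: Ivanov, 10–7.
Zhou vs Varga: 12 to 5, Zhou.
Zhou vs Okafor: Zhou preferred on 0 ballots; Okafor wins 17–0.
Zhou vs Ruiz: 7 to 10, Ruiz.
Zhou–Pham: Pham 12–5.
Varga vs Okafor: Varga preferred on 5 ballots; Okafor wins 12–5.
Varga vs Ruiz: Varga wins 10–7.
Varga–Pham: Varga 10–7.
Okafor vs Ruiz: 17 to 0, Okafor.
Okafor vs Pham: Pham, 10–7.
Ruiz vs Pham: 0 for Ruiz, 17 for Pham — Pham by 17–0.
Every candidate wins at least one matchup (Ivanov beats Zhou; Zhou beats Varga; Varga beats Ruiz; Okafor beats Zhou; Ruiz beats Zhou; Pham beats Zhou), so there is no Condorcet loser.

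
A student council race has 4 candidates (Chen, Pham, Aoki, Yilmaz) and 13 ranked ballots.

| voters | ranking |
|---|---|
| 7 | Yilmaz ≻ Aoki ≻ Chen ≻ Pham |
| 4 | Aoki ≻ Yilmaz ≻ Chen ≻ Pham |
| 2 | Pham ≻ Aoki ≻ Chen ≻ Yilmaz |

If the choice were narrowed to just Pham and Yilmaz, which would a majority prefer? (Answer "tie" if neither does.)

Ballots ranking Pham above Yilmaz: 2.
Ballots ranking Yilmaz above Pham: 13 − 2 = 11.
Yilmaz wins the head-to-head 11–2.

Yilmaz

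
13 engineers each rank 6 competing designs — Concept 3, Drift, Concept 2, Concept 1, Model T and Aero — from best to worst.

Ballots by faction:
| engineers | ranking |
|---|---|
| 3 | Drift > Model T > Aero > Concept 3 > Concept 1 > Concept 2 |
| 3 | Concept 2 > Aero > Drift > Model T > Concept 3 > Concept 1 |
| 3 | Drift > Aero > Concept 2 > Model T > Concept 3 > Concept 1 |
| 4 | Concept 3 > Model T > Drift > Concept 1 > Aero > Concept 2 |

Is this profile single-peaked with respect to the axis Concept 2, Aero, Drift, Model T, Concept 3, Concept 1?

Axis positions: Concept 2=1, Aero=2, Drift=3, Model T=4, Concept 3=5, Concept 1=6.
Faction 1 (peak Drift at position 3): ranking walks positions 3-4-2-5-6-1, expanding outward from the peak — single-peaked.
Faction 2 (peak Concept 2 at position 1): ranking walks positions 1-2-3-4-5-6, expanding outward from the peak — single-peaked.
Faction 3 (peak Drift at position 3): ranking walks positions 3-2-1-4-5-6, expanding outward from the peak — single-peaked.
Faction 4 (peak Concept 3 at position 5): ranking walks positions 5-4-3-6-2-1, expanding outward from the peak — single-peaked.
Every ranking is single-peaked on this axis.

yes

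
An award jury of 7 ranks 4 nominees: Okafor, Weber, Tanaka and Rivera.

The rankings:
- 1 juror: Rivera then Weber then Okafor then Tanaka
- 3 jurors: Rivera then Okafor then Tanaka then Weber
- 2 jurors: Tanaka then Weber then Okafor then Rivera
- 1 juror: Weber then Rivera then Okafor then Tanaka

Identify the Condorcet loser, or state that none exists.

Pairwise majorities:
Okafor vs Weber: Okafor preferred on 3 ballots; Weber wins 4–3.
Okafor vs Tanaka: 1+3+1 = 5 for Okafor, 2 for Tanaka — Okafor by 5–2.
Okafor vs Rivera: 2 for Okafor, 5 for Rivera — Rivera by 5–2.
Weber vs Tanaka: Tanaka, 5–2.
Weber vs Rivera: 3 to 4, Rivera.
Tanaka vs Rivera: Rivera, 5–2.
Each nominee has at least one pairwise win (Okafor beats Tanaka; Weber beats Okafor; Tanaka beats Weber; Rivera beats Okafor) — no Condorcet loser.

none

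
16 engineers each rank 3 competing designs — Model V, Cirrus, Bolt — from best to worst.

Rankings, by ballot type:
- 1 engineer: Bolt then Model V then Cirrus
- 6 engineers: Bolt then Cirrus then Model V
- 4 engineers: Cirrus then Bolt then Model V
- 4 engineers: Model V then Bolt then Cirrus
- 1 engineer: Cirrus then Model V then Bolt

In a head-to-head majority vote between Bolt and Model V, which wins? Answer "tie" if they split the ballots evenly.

Bolt

Ballots ranking Bolt above Model V: 1 + 6 + 4 = 11.
Ballots ranking Model V above Bolt: 16 − 11 = 5.
Bolt wins the head-to-head 11–5.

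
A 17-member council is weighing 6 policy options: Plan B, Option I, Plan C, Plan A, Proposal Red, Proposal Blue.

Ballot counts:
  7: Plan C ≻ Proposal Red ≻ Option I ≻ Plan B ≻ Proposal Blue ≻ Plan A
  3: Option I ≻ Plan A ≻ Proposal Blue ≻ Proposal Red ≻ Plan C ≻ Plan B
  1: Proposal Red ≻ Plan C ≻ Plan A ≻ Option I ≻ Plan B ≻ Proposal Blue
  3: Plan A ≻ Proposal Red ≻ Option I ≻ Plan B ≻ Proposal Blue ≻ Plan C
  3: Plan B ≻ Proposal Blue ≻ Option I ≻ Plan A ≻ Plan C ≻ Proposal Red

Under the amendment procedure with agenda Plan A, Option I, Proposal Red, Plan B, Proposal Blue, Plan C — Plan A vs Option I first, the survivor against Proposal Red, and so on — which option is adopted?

Plan C

Round 1: Plan A vs Option I — 4–13, Option I advances.
Round 2: Option I vs Proposal Red — 6–11, Proposal Red advances.
Round 3: Proposal Red vs Plan B — 14–3, Proposal Red advances.
Round 4: Proposal Red vs Proposal Blue — 11–6, Proposal Red advances.
Round 5: Proposal Red vs Plan C — 7–10, Plan C advances.
Plan C survives the agenda.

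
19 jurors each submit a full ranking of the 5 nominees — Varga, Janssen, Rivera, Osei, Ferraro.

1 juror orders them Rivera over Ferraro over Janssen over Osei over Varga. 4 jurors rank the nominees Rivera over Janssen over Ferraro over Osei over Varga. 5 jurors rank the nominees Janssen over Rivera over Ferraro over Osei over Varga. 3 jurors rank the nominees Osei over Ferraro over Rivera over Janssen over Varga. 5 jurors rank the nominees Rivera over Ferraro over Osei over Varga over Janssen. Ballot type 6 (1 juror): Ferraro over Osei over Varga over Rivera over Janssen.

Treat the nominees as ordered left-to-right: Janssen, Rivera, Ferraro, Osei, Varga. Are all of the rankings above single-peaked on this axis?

Axis positions: Janssen=1, Rivera=2, Ferraro=3, Osei=4, Varga=5.
Ballot type 1 (peak Rivera at position 2): ranking walks positions 2-3-1-4-5, expanding outward from the peak — single-peaked.
Ballot type 2 (peak Rivera at position 2): ranking walks positions 2-1-3-4-5, expanding outward from the peak — single-peaked.
Ballot type 3 (peak Janssen at position 1): ranking walks positions 1-2-3-4-5, expanding outward from the peak — single-peaked.
Ballot type 4 (peak Osei at position 4): ranking walks positions 4-3-2-1-5, expanding outward from the peak — single-peaked.
Ballot type 5 (peak Rivera at position 2): ranking walks positions 2-3-4-5-1, expanding outward from the peak — single-peaked.
Ballot type 6 (peak Ferraro at position 3): ranking walks positions 3-4-5-2-1, expanding outward from the peak — single-peaked.
Every ranking is single-peaked on this axis.

yes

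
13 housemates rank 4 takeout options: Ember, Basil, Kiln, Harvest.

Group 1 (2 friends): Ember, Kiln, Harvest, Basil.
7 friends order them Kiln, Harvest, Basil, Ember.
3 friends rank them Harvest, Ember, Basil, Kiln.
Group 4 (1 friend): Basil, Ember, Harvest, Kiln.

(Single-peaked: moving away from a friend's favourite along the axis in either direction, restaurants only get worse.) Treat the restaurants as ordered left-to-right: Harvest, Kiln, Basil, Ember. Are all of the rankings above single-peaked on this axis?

no

Axis positions: Harvest=1, Kiln=2, Basil=3, Ember=4.
Group 1: ranking walks positions 4-2-1-3; Kiln is ranked above Basil even though Basil lies between Kiln and the peak Ember on the axis — preferences dip and rise again. Not single-peaked.
Group 2 (peak Kiln at position 2): ranking walks positions 2-1-3-4, expanding outward from the peak — single-peaked.
Group 3: ranking walks positions 1-4-3-2; Ember is ranked above Kiln even though Kiln lies between Ember and the peak Harvest on the axis — preferences dip and rise again. Not single-peaked.
Group 4: ranking walks positions 3-4-1-2; Harvest is ranked above Kiln even though Kiln lies between Harvest and the peak Basil on the axis — preferences dip and rise again. Not single-peaked.
Group 1 violates single-peakedness, so the profile is not single-peaked on this axis.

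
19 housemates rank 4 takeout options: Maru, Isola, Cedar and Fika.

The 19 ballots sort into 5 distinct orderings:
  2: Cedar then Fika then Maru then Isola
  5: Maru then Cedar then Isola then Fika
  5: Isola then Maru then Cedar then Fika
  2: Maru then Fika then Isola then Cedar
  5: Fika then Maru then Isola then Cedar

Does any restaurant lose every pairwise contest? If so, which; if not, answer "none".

Fika

Pairwise majorities:
Maru–Isola: Maru 14–5.
Maru vs Cedar: Maru, 17–2.
Maru vs Fika: 5+5+2 = 12 for Maru, 7 for Fika — Maru by 12–7.
Isola–Cedar: Isola 12–7.
Isola vs Fika: Isola preferred on 5+5 = 10 ballots; Isola wins 10–9.
Cedar vs Fika: Cedar is ranked higher on 2+5+5 = 12 ballots, Fika on 7. Cedar wins 12–7.
Fika loses to every other restaurant — it is the Condorcet loser.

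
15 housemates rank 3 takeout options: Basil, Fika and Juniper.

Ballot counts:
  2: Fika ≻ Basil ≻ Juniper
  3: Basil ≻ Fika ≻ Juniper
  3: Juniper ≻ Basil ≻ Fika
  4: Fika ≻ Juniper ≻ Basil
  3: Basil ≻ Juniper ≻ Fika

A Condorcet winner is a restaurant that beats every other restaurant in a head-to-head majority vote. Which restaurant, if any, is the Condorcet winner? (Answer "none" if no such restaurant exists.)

Basil

Head-to-head results (15 friends):
Basil vs Fika: 3+3+3 = 9 for Basil, 6 for Fika — Basil by 9–6.
Basil vs Juniper: Basil wins 8–7.
Fika vs Juniper: Fika is ranked higher on 2+3+4 = 9 ballots, Juniper on 6. Fika wins 9–6.
Only Basil has no losses; Basil is the Condorcet winner.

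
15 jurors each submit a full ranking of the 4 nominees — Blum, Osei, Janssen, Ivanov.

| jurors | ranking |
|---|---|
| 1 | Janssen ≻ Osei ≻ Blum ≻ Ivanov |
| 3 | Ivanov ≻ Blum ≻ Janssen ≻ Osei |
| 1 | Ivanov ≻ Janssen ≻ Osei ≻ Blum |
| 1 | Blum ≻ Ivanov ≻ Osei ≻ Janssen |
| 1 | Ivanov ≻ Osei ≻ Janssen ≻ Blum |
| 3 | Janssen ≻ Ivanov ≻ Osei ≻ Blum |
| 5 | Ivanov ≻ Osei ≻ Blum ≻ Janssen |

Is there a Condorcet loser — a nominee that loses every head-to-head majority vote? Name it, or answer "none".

none

Pairwise majorities:
Blum vs Osei: Blum preferred on 3+1 = 4 ballots; Osei wins 11–4.
Blum vs Janssen: Blum preferred on 3+1+5 = 9 ballots; Blum wins 9–6.
Blum vs Ivanov: Blum is ranked higher on 1+1 = 2 ballots, Ivanov on 13. Ivanov wins 13–2.
Osei vs Janssen: Janssen, 8–7.
Osei vs Ivanov: 1 for Osei, 14 for Ivanov — Ivanov by 14–1.
Janssen vs Ivanov: Janssen preferred on 1+3 = 4 ballots; Ivanov wins 11–4.
Every nominee wins at least one matchup (Blum beats Janssen; Osei beats Blum; Janssen beats Osei; Ivanov beats Blum), so there is no Condorcet loser.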